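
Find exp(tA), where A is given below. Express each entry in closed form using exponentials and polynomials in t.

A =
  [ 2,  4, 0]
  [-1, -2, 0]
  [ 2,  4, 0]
e^{tA} =
  [2*t + 1, 4*t, 0]
  [-t, 1 - 2*t, 0]
  [2*t, 4*t, 1]

Strategy: write A = P · J · P⁻¹ where J is a Jordan canonical form, so e^{tA} = P · e^{tJ} · P⁻¹, and e^{tJ} can be computed block-by-block.

A has Jordan form
J =
  [0, 1, 0]
  [0, 0, 0]
  [0, 0, 0]
(up to reordering of blocks).

Per-block formulas:
  For a 1×1 block at λ = 0: exp(t · [0]) = [e^(0t)].
  For a 2×2 Jordan block J_2(0): exp(t · J_2(0)) = e^(0t)·(I + t·N), where N is the 2×2 nilpotent shift.

After assembling e^{tJ} and conjugating by P, we get:

e^{tA} =
  [2*t + 1, 4*t, 0]
  [-t, 1 - 2*t, 0]
  [2*t, 4*t, 1]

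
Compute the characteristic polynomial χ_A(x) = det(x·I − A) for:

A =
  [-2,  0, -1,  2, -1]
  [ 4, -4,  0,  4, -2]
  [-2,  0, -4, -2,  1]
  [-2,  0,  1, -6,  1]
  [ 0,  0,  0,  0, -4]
x^5 + 20*x^4 + 160*x^3 + 640*x^2 + 1280*x + 1024

Expanding det(x·I − A) (e.g. by cofactor expansion or by noting that A is similar to its Jordan form J, which has the same characteristic polynomial as A) gives
  χ_A(x) = x^5 + 20*x^4 + 160*x^3 + 640*x^2 + 1280*x + 1024
which factors as (x + 4)^5. The eigenvalues (with algebraic multiplicities) are λ = -4 with multiplicity 5.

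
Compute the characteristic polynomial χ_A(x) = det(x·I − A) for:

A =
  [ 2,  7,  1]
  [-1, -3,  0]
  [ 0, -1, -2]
x^3 + 3*x^2 + 3*x + 1

Expanding det(x·I − A) (e.g. by cofactor expansion or by noting that A is similar to its Jordan form J, which has the same characteristic polynomial as A) gives
  χ_A(x) = x^3 + 3*x^2 + 3*x + 1
which factors as (x + 1)^3. The eigenvalues (with algebraic multiplicities) are λ = -1 with multiplicity 3.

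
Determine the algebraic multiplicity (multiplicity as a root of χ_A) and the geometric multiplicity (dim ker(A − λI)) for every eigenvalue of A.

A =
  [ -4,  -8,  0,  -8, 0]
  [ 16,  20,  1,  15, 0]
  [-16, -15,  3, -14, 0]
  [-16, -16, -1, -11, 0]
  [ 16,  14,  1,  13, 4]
λ = -4: alg = 1, geom = 1; λ = 4: alg = 4, geom = 2

Step 1 — factor the characteristic polynomial to read off the algebraic multiplicities:
  χ_A(x) = (x - 4)^4*(x + 4)

Step 2 — compute geometric multiplicities via the rank-nullity identity g(λ) = n − rank(A − λI):
  rank(A − (-4)·I) = 4, so dim ker(A − (-4)·I) = n − 4 = 1
  rank(A − (4)·I) = 3, so dim ker(A − (4)·I) = n − 3 = 2

Summary:
  λ = -4: algebraic multiplicity = 1, geometric multiplicity = 1
  λ = 4: algebraic multiplicity = 4, geometric multiplicity = 2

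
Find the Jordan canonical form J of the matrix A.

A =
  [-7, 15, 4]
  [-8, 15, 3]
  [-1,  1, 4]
J_3(4)

The characteristic polynomial is
  det(x·I − A) = x^3 - 12*x^2 + 48*x - 64 = (x - 4)^3

Eigenvalues and multiplicities (the geometric multiplicity of λ is n − rank(A − λI), which equals the number of Jordan blocks for λ):
  λ = 4: algebraic multiplicity = 3, geometric multiplicity = 1

Determining the block sizes for each eigenvalue:
  λ = 4: one block (gm = 1), so the single block has size am = 3 → block sizes [3]

Assembling the blocks gives a Jordan form
J =
  [4, 1, 0]
  [0, 4, 1]
  [0, 0, 4]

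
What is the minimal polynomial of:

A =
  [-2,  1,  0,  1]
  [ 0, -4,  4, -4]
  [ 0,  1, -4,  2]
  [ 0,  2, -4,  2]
x^2 + 4*x + 4

The characteristic polynomial is χ_A(x) = (x + 2)^4, so the eigenvalues are known. The minimal polynomial is
  m_A(x) = Π_λ (x − λ)^{k_λ}
where k_λ is the size of the *largest* Jordan block for λ (equivalently, the smallest k with (A − λI)^k v = 0 for every generalised eigenvector v of λ).

  λ = -2: largest Jordan block has size 2, contributing (x + 2)^2

So m_A(x) = (x + 2)^2 = x^2 + 4*x + 4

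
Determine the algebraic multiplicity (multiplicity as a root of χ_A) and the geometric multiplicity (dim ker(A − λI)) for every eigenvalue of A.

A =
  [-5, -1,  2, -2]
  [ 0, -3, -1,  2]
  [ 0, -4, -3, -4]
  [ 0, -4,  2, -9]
λ = -5: alg = 4, geom = 2

Step 1 — factor the characteristic polynomial to read off the algebraic multiplicities:
  χ_A(x) = (x + 5)^4

Step 2 — compute geometric multiplicities via the rank-nullity identity g(λ) = n − rank(A − λI):
  rank(A − (-5)·I) = 2, so dim ker(A − (-5)·I) = n − 2 = 2

Summary:
  λ = -5: algebraic multiplicity = 4, geometric multiplicity = 2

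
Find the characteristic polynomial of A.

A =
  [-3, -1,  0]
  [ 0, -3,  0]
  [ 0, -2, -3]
x^3 + 9*x^2 + 27*x + 27

Expanding det(x·I − A) (e.g. by cofactor expansion or by noting that A is similar to its Jordan form J, which has the same characteristic polynomial as A) gives
  χ_A(x) = x^3 + 9*x^2 + 27*x + 27
which factors as (x + 3)^3. The eigenvalues (with algebraic multiplicities) are λ = -3 with multiplicity 3.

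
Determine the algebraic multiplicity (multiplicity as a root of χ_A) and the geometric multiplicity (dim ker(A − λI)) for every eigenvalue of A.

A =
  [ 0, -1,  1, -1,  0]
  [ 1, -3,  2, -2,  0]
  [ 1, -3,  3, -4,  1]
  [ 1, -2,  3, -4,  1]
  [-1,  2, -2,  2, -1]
λ = -1: alg = 5, geom = 2

Step 1 — factor the characteristic polynomial to read off the algebraic multiplicities:
  χ_A(x) = (x + 1)^5

Step 2 — compute geometric multiplicities via the rank-nullity identity g(λ) = n − rank(A − λI):
  rank(A − (-1)·I) = 3, so dim ker(A − (-1)·I) = n − 3 = 2

Summary:
  λ = -1: algebraic multiplicity = 5, geometric multiplicity = 2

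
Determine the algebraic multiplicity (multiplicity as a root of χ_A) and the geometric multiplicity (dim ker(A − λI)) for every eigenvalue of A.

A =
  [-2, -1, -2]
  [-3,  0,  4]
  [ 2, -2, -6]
λ = -3: alg = 2, geom = 1; λ = -2: alg = 1, geom = 1

Step 1 — factor the characteristic polynomial to read off the algebraic multiplicities:
  χ_A(x) = (x + 2)*(x + 3)^2

Step 2 — compute geometric multiplicities via the rank-nullity identity g(λ) = n − rank(A − λI):
  rank(A − (-3)·I) = 2, so dim ker(A − (-3)·I) = n − 2 = 1
  rank(A − (-2)·I) = 2, so dim ker(A − (-2)·I) = n − 2 = 1

Summary:
  λ = -3: algebraic multiplicity = 2, geometric multiplicity = 1
  λ = -2: algebraic multiplicity = 1, geometric multiplicity = 1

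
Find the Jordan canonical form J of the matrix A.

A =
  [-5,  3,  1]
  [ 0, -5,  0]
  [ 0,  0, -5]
J_2(-5) ⊕ J_1(-5)

The characteristic polynomial is
  det(x·I − A) = x^3 + 15*x^2 + 75*x + 125 = (x + 5)^3

Eigenvalues and multiplicities (the geometric multiplicity of λ is n − rank(A − λI), which equals the number of Jordan blocks for λ):
  λ = -5: algebraic multiplicity = 3, geometric multiplicity = 2

Determining the block sizes for each eigenvalue:
  λ = -5: 2 blocks summing to 3 forces exactly one block of size 2 and the rest size 1 → block sizes [2, 1]

Assembling the blocks gives a Jordan form
J =
  [-5,  1,  0]
  [ 0, -5,  0]
  [ 0,  0, -5]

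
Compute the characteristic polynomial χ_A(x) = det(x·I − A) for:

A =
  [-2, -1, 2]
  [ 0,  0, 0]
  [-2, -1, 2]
x^3

Expanding det(x·I − A) (e.g. by cofactor expansion or by noting that A is similar to its Jordan form J, which has the same characteristic polynomial as A) gives
  χ_A(x) = x^3
which factors as x^3. The eigenvalues (with algebraic multiplicities) are λ = 0 with multiplicity 3.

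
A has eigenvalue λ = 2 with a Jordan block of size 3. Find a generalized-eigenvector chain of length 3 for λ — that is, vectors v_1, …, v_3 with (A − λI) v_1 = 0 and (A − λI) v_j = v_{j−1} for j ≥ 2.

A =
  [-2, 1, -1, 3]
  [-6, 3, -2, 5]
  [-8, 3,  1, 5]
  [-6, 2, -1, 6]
A Jordan chain for λ = 2 of length 3:
v_1 = (0, 4, -8, -4)ᵀ
v_2 = (-4, -6, -8, -6)ᵀ
v_3 = (1, 0, 0, 0)ᵀ

Let N = A − (2)·I. We want v_3 with N^3 v_3 = 0 but N^2 v_3 ≠ 0; then v_{j-1} := N · v_j for j = 3, …, 2.

Pick v_3 = (1, 0, 0, 0)ᵀ.
Then v_2 = N · v_3 = (-4, -6, -8, -6)ᵀ.
Then v_1 = N · v_2 = (0, 4, -8, -4)ᵀ.

Sanity check: (A − (2)·I) v_1 = (0, 0, 0, 0)ᵀ = 0. ✓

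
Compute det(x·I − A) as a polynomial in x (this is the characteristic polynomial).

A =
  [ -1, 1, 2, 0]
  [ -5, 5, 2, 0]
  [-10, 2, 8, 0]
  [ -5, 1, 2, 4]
x^4 - 16*x^3 + 96*x^2 - 256*x + 256

Expanding det(x·I − A) (e.g. by cofactor expansion or by noting that A is similar to its Jordan form J, which has the same characteristic polynomial as A) gives
  χ_A(x) = x^4 - 16*x^3 + 96*x^2 - 256*x + 256
which factors as (x - 4)^4. The eigenvalues (with algebraic multiplicities) are λ = 4 with multiplicity 4.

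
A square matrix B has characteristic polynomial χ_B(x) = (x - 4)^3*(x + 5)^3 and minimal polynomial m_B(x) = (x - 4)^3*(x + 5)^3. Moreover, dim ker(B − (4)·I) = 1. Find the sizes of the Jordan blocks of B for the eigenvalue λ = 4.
Block sizes for λ = 4: [3]

Step 1 — from the characteristic polynomial, algebraic multiplicity of λ = 4 is 3. From dim ker(B − (4)·I) = 1, there are exactly 1 Jordan blocks for λ = 4.
Step 2 — from the minimal polynomial, the factor (x − 4)^3 tells us the largest block for λ = 4 has size 3.
Step 3 — with total size 3, 1 blocks, and largest block 3, the block sizes (in nonincreasing order) are [3].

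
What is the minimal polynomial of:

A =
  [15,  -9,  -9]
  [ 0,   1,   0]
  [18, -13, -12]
x^3 - 4*x^2 - 15*x + 18

The characteristic polynomial is χ_A(x) = (x - 6)*(x - 1)*(x + 3), so the eigenvalues are known. The minimal polynomial is
  m_A(x) = Π_λ (x − λ)^{k_λ}
where k_λ is the size of the *largest* Jordan block for λ (equivalently, the smallest k with (A − λI)^k v = 0 for every generalised eigenvector v of λ).

  λ = -3: largest Jordan block has size 1, contributing (x + 3)
  λ = 1: largest Jordan block has size 1, contributing (x − 1)
  λ = 6: largest Jordan block has size 1, contributing (x − 6)

So m_A(x) = (x - 6)*(x - 1)*(x + 3) = x^3 - 4*x^2 - 15*x + 18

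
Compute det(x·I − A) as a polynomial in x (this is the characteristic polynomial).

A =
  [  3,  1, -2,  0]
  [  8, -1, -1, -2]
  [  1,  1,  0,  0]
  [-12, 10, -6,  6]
x^4 - 8*x^3 + 24*x^2 - 32*x + 16

Expanding det(x·I − A) (e.g. by cofactor expansion or by noting that A is similar to its Jordan form J, which has the same characteristic polynomial as A) gives
  χ_A(x) = x^4 - 8*x^3 + 24*x^2 - 32*x + 16
which factors as (x - 2)^4. The eigenvalues (with algebraic multiplicities) are λ = 2 with multiplicity 4.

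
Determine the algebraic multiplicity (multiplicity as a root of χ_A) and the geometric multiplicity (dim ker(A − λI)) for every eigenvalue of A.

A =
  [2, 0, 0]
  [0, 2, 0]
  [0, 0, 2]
λ = 2: alg = 3, geom = 3

Step 1 — factor the characteristic polynomial to read off the algebraic multiplicities:
  χ_A(x) = (x - 2)^3

Step 2 — compute geometric multiplicities via the rank-nullity identity g(λ) = n − rank(A − λI):
  rank(A − (2)·I) = 0, so dim ker(A − (2)·I) = n − 0 = 3

Summary:
  λ = 2: algebraic multiplicity = 3, geometric multiplicity = 3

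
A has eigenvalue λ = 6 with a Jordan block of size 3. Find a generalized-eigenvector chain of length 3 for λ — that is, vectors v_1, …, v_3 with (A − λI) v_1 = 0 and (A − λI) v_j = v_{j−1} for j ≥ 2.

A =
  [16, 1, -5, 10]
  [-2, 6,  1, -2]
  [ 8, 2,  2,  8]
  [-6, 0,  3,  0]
A Jordan chain for λ = 6 of length 3:
v_1 = (-2, 0, -4, 0)ᵀ
v_2 = (10, -2, 8, -6)ᵀ
v_3 = (1, 0, 0, 0)ᵀ

Let N = A − (6)·I. We want v_3 with N^3 v_3 = 0 but N^2 v_3 ≠ 0; then v_{j-1} := N · v_j for j = 3, …, 2.

Pick v_3 = (1, 0, 0, 0)ᵀ.
Then v_2 = N · v_3 = (10, -2, 8, -6)ᵀ.
Then v_1 = N · v_2 = (-2, 0, -4, 0)ᵀ.

Sanity check: (A − (6)·I) v_1 = (0, 0, 0, 0)ᵀ = 0. ✓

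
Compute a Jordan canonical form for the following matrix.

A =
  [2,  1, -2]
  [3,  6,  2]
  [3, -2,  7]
J_3(5)

The characteristic polynomial is
  det(x·I − A) = x^3 - 15*x^2 + 75*x - 125 = (x - 5)^3

Eigenvalues and multiplicities (the geometric multiplicity of λ is n − rank(A − λI), which equals the number of Jordan blocks for λ):
  λ = 5: algebraic multiplicity = 3, geometric multiplicity = 1

Determining the block sizes for each eigenvalue:
  λ = 5: one block (gm = 1), so the single block has size am = 3 → block sizes [3]

Assembling the blocks gives a Jordan form
J =
  [5, 1, 0]
  [0, 5, 1]
  [0, 0, 5]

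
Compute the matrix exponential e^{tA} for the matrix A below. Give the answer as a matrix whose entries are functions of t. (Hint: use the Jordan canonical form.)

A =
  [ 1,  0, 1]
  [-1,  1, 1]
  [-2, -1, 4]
e^{tA} =
  [-t^2*exp(2*t)/2 - t*exp(2*t) + exp(2*t), -t^2*exp(2*t)/2, t^2*exp(2*t)/2 + t*exp(2*t)]
  [-t*exp(2*t), -t*exp(2*t) + exp(2*t), t*exp(2*t)]
  [-t^2*exp(2*t)/2 - 2*t*exp(2*t), -t^2*exp(2*t)/2 - t*exp(2*t), t^2*exp(2*t)/2 + 2*t*exp(2*t) + exp(2*t)]

Strategy: write A = P · J · P⁻¹ where J is a Jordan canonical form, so e^{tA} = P · e^{tJ} · P⁻¹, and e^{tJ} can be computed block-by-block.

A has Jordan form
J =
  [2, 1, 0]
  [0, 2, 1]
  [0, 0, 2]
(up to reordering of blocks).

Per-block formulas:
  For a 3×3 Jordan block J_3(2): exp(t · J_3(2)) = e^(2t)·(I + t·N + (t^2/2)·N^2), where N is the 3×3 nilpotent shift.

After assembling e^{tJ} and conjugating by P, we get:

e^{tA} =
  [-t^2*exp(2*t)/2 - t*exp(2*t) + exp(2*t), -t^2*exp(2*t)/2, t^2*exp(2*t)/2 + t*exp(2*t)]
  [-t*exp(2*t), -t*exp(2*t) + exp(2*t), t*exp(2*t)]
  [-t^2*exp(2*t)/2 - 2*t*exp(2*t), -t^2*exp(2*t)/2 - t*exp(2*t), t^2*exp(2*t)/2 + 2*t*exp(2*t) + exp(2*t)]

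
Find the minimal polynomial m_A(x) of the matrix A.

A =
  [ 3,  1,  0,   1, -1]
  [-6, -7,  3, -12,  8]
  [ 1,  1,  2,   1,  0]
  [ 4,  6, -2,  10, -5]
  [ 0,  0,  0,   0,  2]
x^3 - 6*x^2 + 12*x - 8

The characteristic polynomial is χ_A(x) = (x - 2)^5, so the eigenvalues are known. The minimal polynomial is
  m_A(x) = Π_λ (x − λ)^{k_λ}
where k_λ is the size of the *largest* Jordan block for λ (equivalently, the smallest k with (A − λI)^k v = 0 for every generalised eigenvector v of λ).

  λ = 2: largest Jordan block has size 3, contributing (x − 2)^3

So m_A(x) = (x - 2)^3 = x^3 - 6*x^2 + 12*x - 8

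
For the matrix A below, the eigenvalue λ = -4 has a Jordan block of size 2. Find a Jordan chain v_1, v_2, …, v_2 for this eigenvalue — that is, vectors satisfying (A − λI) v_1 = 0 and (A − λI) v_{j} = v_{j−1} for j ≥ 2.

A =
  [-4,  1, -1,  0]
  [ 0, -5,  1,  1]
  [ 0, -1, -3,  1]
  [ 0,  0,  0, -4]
A Jordan chain for λ = -4 of length 2:
v_1 = (1, -1, -1, 0)ᵀ
v_2 = (0, 1, 0, 0)ᵀ

Let N = A − (-4)·I. We want v_2 with N^2 v_2 = 0 but N^1 v_2 ≠ 0; then v_{j-1} := N · v_j for j = 2, …, 2.

Pick v_2 = (0, 1, 0, 0)ᵀ.
Then v_1 = N · v_2 = (1, -1, -1, 0)ᵀ.

Sanity check: (A − (-4)·I) v_1 = (0, 0, 0, 0)ᵀ = 0. ✓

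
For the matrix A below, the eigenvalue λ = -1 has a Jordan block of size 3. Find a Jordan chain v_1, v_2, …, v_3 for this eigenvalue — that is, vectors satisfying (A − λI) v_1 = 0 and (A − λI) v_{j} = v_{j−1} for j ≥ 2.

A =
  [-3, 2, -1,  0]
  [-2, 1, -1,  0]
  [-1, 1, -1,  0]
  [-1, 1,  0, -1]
A Jordan chain for λ = -1 of length 3:
v_1 = (1, 1, 0, 0)ᵀ
v_2 = (-2, -2, -1, -1)ᵀ
v_3 = (1, 0, 0, 0)ᵀ

Let N = A − (-1)·I. We want v_3 with N^3 v_3 = 0 but N^2 v_3 ≠ 0; then v_{j-1} := N · v_j for j = 3, …, 2.

Pick v_3 = (1, 0, 0, 0)ᵀ.
Then v_2 = N · v_3 = (-2, -2, -1, -1)ᵀ.
Then v_1 = N · v_2 = (1, 1, 0, 0)ᵀ.

Sanity check: (A − (-1)·I) v_1 = (0, 0, 0, 0)ᵀ = 0. ✓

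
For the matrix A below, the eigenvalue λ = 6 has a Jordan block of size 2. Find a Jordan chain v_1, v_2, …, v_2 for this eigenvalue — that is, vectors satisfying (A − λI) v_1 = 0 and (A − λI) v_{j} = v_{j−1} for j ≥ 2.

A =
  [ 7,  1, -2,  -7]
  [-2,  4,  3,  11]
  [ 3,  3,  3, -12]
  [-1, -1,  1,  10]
A Jordan chain for λ = 6 of length 2:
v_1 = (1, -2, 3, -1)ᵀ
v_2 = (1, 0, 0, 0)ᵀ

Let N = A − (6)·I. We want v_2 with N^2 v_2 = 0 but N^1 v_2 ≠ 0; then v_{j-1} := N · v_j for j = 2, …, 2.

Pick v_2 = (1, 0, 0, 0)ᵀ.
Then v_1 = N · v_2 = (1, -2, 3, -1)ᵀ.

Sanity check: (A − (6)·I) v_1 = (0, 0, 0, 0)ᵀ = 0. ✓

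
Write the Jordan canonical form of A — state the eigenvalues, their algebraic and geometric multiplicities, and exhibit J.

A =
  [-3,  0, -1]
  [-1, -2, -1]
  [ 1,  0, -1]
J_2(-2) ⊕ J_1(-2)

The characteristic polynomial is
  det(x·I − A) = x^3 + 6*x^2 + 12*x + 8 = (x + 2)^3

Eigenvalues and multiplicities (the geometric multiplicity of λ is n − rank(A − λI), which equals the number of Jordan blocks for λ):
  λ = -2: algebraic multiplicity = 3, geometric multiplicity = 2

Determining the block sizes for each eigenvalue:
  λ = -2: 2 blocks summing to 3 forces exactly one block of size 2 and the rest size 1 → block sizes [2, 1]

Assembling the blocks gives a Jordan form
J =
  [-2,  1,  0]
  [ 0, -2,  0]
  [ 0,  0, -2]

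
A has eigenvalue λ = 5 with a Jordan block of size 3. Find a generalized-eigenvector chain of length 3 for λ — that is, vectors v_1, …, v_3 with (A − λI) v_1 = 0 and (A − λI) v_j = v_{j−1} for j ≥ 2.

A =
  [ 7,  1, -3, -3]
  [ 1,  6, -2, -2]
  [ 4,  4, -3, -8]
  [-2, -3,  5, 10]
A Jordan chain for λ = 5 of length 3:
v_1 = (-1, -1, -4, 3)ᵀ
v_2 = (2, 1, 4, -2)ᵀ
v_3 = (1, 0, 0, 0)ᵀ

Let N = A − (5)·I. We want v_3 with N^3 v_3 = 0 but N^2 v_3 ≠ 0; then v_{j-1} := N · v_j for j = 3, …, 2.

Pick v_3 = (1, 0, 0, 0)ᵀ.
Then v_2 = N · v_3 = (2, 1, 4, -2)ᵀ.
Then v_1 = N · v_2 = (-1, -1, -4, 3)ᵀ.

Sanity check: (A − (5)·I) v_1 = (0, 0, 0, 0)ᵀ = 0. ✓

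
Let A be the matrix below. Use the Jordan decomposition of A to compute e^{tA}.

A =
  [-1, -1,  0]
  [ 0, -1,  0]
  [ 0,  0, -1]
e^{tA} =
  [exp(-t), -t*exp(-t), 0]
  [0, exp(-t), 0]
  [0, 0, exp(-t)]

Strategy: write A = P · J · P⁻¹ where J is a Jordan canonical form, so e^{tA} = P · e^{tJ} · P⁻¹, and e^{tJ} can be computed block-by-block.

A has Jordan form
J =
  [-1,  1,  0]
  [ 0, -1,  0]
  [ 0,  0, -1]
(up to reordering of blocks).

Per-block formulas:
  For a 2×2 Jordan block J_2(-1): exp(t · J_2(-1)) = e^(-1t)·(I + t·N), where N is the 2×2 nilpotent shift.
  For a 1×1 block at λ = -1: exp(t · [-1]) = [e^(-1t)].

After assembling e^{tJ} and conjugating by P, we get:

e^{tA} =
  [exp(-t), -t*exp(-t), 0]
  [0, exp(-t), 0]
  [0, 0, exp(-t)]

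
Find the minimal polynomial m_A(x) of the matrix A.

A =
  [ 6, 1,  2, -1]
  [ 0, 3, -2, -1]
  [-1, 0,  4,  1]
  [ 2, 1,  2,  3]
x^2 - 8*x + 16

The characteristic polynomial is χ_A(x) = (x - 4)^4, so the eigenvalues are known. The minimal polynomial is
  m_A(x) = Π_λ (x − λ)^{k_λ}
where k_λ is the size of the *largest* Jordan block for λ (equivalently, the smallest k with (A − λI)^k v = 0 for every generalised eigenvector v of λ).

  λ = 4: largest Jordan block has size 2, contributing (x − 4)^2

So m_A(x) = (x - 4)^2 = x^2 - 8*x + 16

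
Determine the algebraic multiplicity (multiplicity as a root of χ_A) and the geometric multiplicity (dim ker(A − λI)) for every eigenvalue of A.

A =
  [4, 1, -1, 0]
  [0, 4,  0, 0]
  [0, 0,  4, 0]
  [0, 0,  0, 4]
λ = 4: alg = 4, geom = 3

Step 1 — factor the characteristic polynomial to read off the algebraic multiplicities:
  χ_A(x) = (x - 4)^4

Step 2 — compute geometric multiplicities via the rank-nullity identity g(λ) = n − rank(A − λI):
  rank(A − (4)·I) = 1, so dim ker(A − (4)·I) = n − 1 = 3

Summary:
  λ = 4: algebraic multiplicity = 4, geometric multiplicity = 3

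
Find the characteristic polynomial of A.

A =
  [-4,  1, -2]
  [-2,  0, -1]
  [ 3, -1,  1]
x^3 + 3*x^2 + 3*x + 1

Expanding det(x·I − A) (e.g. by cofactor expansion or by noting that A is similar to its Jordan form J, which has the same characteristic polynomial as A) gives
  χ_A(x) = x^3 + 3*x^2 + 3*x + 1
which factors as (x + 1)^3. The eigenvalues (with algebraic multiplicities) are λ = -1 with multiplicity 3.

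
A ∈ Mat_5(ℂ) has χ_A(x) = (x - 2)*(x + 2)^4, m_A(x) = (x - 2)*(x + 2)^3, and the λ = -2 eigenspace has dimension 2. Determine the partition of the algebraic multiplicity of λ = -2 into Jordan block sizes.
Block sizes for λ = -2: [3, 1]

Step 1 — from the characteristic polynomial, algebraic multiplicity of λ = -2 is 4. From dim ker(A − (-2)·I) = 2, there are exactly 2 Jordan blocks for λ = -2.
Step 2 — from the minimal polynomial, the factor (x + 2)^3 tells us the largest block for λ = -2 has size 3.
Step 3 — with total size 4, 2 blocks, and largest block 3, the block sizes (in nonincreasing order) are [3, 1].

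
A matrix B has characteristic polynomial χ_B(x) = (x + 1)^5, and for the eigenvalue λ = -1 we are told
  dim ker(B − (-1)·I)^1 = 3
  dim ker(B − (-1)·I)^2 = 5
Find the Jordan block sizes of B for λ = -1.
Block sizes for λ = -1: [2, 2, 1]

From the dimensions of kernels of powers, the number of Jordan blocks of size at least j is d_j − d_{j−1} where d_j = dim ker(N^j) (with d_0 = 0). Computing the differences gives [3, 2].
The number of blocks of size exactly k is (#blocks of size ≥ k) − (#blocks of size ≥ k + 1), so the partition is: 1 block(s) of size 1, 2 block(s) of size 2.
In nonincreasing order the block sizes are [2, 2, 1].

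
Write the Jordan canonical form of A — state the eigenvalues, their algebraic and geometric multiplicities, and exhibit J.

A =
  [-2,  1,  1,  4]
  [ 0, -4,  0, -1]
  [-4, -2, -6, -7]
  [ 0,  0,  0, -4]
J_2(-4) ⊕ J_2(-4)

The characteristic polynomial is
  det(x·I − A) = x^4 + 16*x^3 + 96*x^2 + 256*x + 256 = (x + 4)^4

Eigenvalues and multiplicities (the geometric multiplicity of λ is n − rank(A − λI), which equals the number of Jordan blocks for λ):
  λ = -4: algebraic multiplicity = 4, geometric multiplicity = 2

Determining the block sizes for each eigenvalue:
  λ = -4: with am = 4 and gm = 2, the partition is not yet determined (e.g. several partitions of 4 into 2 parts exist). Let N = A − (-4)·I. Computing rank(N^1) = 2, rank(N^2) = 0; the number of blocks of size ≥ j is rank(N^{j−1}) − rank(N^j), giving [2, 2]. So we have 2 block(s) of size 2 → block sizes [2, 2]

Assembling the blocks gives a Jordan form
J =
  [-4,  1,  0,  0]
  [ 0, -4,  0,  0]
  [ 0,  0, -4,  1]
  [ 0,  0,  0, -4]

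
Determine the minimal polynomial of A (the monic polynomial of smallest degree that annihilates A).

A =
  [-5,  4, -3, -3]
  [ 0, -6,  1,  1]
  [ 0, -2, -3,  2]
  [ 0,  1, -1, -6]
x^3 + 15*x^2 + 75*x + 125

The characteristic polynomial is χ_A(x) = (x + 5)^4, so the eigenvalues are known. The minimal polynomial is
  m_A(x) = Π_λ (x − λ)^{k_λ}
where k_λ is the size of the *largest* Jordan block for λ (equivalently, the smallest k with (A − λI)^k v = 0 for every generalised eigenvector v of λ).

  λ = -5: largest Jordan block has size 3, contributing (x + 5)^3

So m_A(x) = (x + 5)^3 = x^3 + 15*x^2 + 75*x + 125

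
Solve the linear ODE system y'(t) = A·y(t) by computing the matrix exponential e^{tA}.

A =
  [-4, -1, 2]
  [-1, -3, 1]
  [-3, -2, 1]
e^{tA} =
  [-t^2*exp(-2*t)/2 - 2*t*exp(-2*t) + exp(-2*t), -t^2*exp(-2*t)/2 - t*exp(-2*t), t^2*exp(-2*t)/2 + 2*t*exp(-2*t)]
  [-t*exp(-2*t), -t*exp(-2*t) + exp(-2*t), t*exp(-2*t)]
  [-t^2*exp(-2*t)/2 - 3*t*exp(-2*t), -t^2*exp(-2*t)/2 - 2*t*exp(-2*t), t^2*exp(-2*t)/2 + 3*t*exp(-2*t) + exp(-2*t)]

Strategy: write A = P · J · P⁻¹ where J is a Jordan canonical form, so e^{tA} = P · e^{tJ} · P⁻¹, and e^{tJ} can be computed block-by-block.

A has Jordan form
J =
  [-2,  1,  0]
  [ 0, -2,  1]
  [ 0,  0, -2]
(up to reordering of blocks).

Per-block formulas:
  For a 3×3 Jordan block J_3(-2): exp(t · J_3(-2)) = e^(-2t)·(I + t·N + (t^2/2)·N^2), where N is the 3×3 nilpotent shift.

After assembling e^{tJ} and conjugating by P, we get:

e^{tA} =
  [-t^2*exp(-2*t)/2 - 2*t*exp(-2*t) + exp(-2*t), -t^2*exp(-2*t)/2 - t*exp(-2*t), t^2*exp(-2*t)/2 + 2*t*exp(-2*t)]
  [-t*exp(-2*t), -t*exp(-2*t) + exp(-2*t), t*exp(-2*t)]
  [-t^2*exp(-2*t)/2 - 3*t*exp(-2*t), -t^2*exp(-2*t)/2 - 2*t*exp(-2*t), t^2*exp(-2*t)/2 + 3*t*exp(-2*t) + exp(-2*t)]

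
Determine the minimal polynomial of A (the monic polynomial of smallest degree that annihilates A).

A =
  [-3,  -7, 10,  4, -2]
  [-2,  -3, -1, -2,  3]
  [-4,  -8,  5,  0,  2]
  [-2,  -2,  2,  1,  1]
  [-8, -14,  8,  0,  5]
x^3 - 3*x^2 + 3*x - 1

The characteristic polynomial is χ_A(x) = (x - 1)^5, so the eigenvalues are known. The minimal polynomial is
  m_A(x) = Π_λ (x − λ)^{k_λ}
where k_λ is the size of the *largest* Jordan block for λ (equivalently, the smallest k with (A − λI)^k v = 0 for every generalised eigenvector v of λ).

  λ = 1: largest Jordan block has size 3, contributing (x − 1)^3

So m_A(x) = (x - 1)^3 = x^3 - 3*x^2 + 3*x - 1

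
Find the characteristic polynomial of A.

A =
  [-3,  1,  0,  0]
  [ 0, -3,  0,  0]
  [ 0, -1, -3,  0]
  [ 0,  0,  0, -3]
x^4 + 12*x^3 + 54*x^2 + 108*x + 81

Expanding det(x·I − A) (e.g. by cofactor expansion or by noting that A is similar to its Jordan form J, which has the same characteristic polynomial as A) gives
  χ_A(x) = x^4 + 12*x^3 + 54*x^2 + 108*x + 81
which factors as (x + 3)^4. The eigenvalues (with algebraic multiplicities) are λ = -3 with multiplicity 4.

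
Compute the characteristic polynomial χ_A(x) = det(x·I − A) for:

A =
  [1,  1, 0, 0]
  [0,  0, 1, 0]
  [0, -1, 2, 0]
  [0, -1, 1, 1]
x^4 - 4*x^3 + 6*x^2 - 4*x + 1

Expanding det(x·I − A) (e.g. by cofactor expansion or by noting that A is similar to its Jordan form J, which has the same characteristic polynomial as A) gives
  χ_A(x) = x^4 - 4*x^3 + 6*x^2 - 4*x + 1
which factors as (x - 1)^4. The eigenvalues (with algebraic multiplicities) are λ = 1 with multiplicity 4.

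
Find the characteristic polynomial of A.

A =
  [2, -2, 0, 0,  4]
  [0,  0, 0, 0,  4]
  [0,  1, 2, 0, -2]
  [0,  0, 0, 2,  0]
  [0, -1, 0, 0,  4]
x^5 - 10*x^4 + 40*x^3 - 80*x^2 + 80*x - 32

Expanding det(x·I − A) (e.g. by cofactor expansion or by noting that A is similar to its Jordan form J, which has the same characteristic polynomial as A) gives
  χ_A(x) = x^5 - 10*x^4 + 40*x^3 - 80*x^2 + 80*x - 32
which factors as (x - 2)^5. The eigenvalues (with algebraic multiplicities) are λ = 2 with multiplicity 5.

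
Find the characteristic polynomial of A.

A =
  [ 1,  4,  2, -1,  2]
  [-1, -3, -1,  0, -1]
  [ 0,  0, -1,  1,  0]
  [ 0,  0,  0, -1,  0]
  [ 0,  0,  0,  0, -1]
x^5 + 5*x^4 + 10*x^3 + 10*x^2 + 5*x + 1

Expanding det(x·I − A) (e.g. by cofactor expansion or by noting that A is similar to its Jordan form J, which has the same characteristic polynomial as A) gives
  χ_A(x) = x^5 + 5*x^4 + 10*x^3 + 10*x^2 + 5*x + 1
which factors as (x + 1)^5. The eigenvalues (with algebraic multiplicities) are λ = -1 with multiplicity 5.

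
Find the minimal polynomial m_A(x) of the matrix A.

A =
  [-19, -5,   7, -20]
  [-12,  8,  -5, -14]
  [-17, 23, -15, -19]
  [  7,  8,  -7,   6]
x^3 + 15*x^2 + 75*x + 125

The characteristic polynomial is χ_A(x) = (x + 5)^4, so the eigenvalues are known. The minimal polynomial is
  m_A(x) = Π_λ (x − λ)^{k_λ}
where k_λ is the size of the *largest* Jordan block for λ (equivalently, the smallest k with (A − λI)^k v = 0 for every generalised eigenvector v of λ).

  λ = -5: largest Jordan block has size 3, contributing (x + 5)^3

So m_A(x) = (x + 5)^3 = x^3 + 15*x^2 + 75*x + 125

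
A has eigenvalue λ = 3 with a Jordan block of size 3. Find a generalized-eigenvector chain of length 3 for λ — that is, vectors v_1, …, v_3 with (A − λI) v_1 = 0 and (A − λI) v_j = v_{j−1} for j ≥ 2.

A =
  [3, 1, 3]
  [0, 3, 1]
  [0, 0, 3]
A Jordan chain for λ = 3 of length 3:
v_1 = (1, 0, 0)ᵀ
v_2 = (3, 1, 0)ᵀ
v_3 = (0, 0, 1)ᵀ

Let N = A − (3)·I. We want v_3 with N^3 v_3 = 0 but N^2 v_3 ≠ 0; then v_{j-1} := N · v_j for j = 3, …, 2.

Pick v_3 = (0, 0, 1)ᵀ.
Then v_2 = N · v_3 = (3, 1, 0)ᵀ.
Then v_1 = N · v_2 = (1, 0, 0)ᵀ.

Sanity check: (A − (3)·I) v_1 = (0, 0, 0)ᵀ = 0. ✓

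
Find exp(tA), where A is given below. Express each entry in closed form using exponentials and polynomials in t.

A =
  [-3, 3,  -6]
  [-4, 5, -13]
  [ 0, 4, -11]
e^{tA} =
  [-6*t^2*exp(-3*t) + exp(-3*t), 3*t*exp(-3*t), 9*t^2*exp(-3*t)/2 - 6*t*exp(-3*t)]
  [-16*t^2*exp(-3*t) - 4*t*exp(-3*t), 8*t*exp(-3*t) + exp(-3*t), 12*t^2*exp(-3*t) - 13*t*exp(-3*t)]
  [-8*t^2*exp(-3*t), 4*t*exp(-3*t), 6*t^2*exp(-3*t) - 8*t*exp(-3*t) + exp(-3*t)]

Strategy: write A = P · J · P⁻¹ where J is a Jordan canonical form, so e^{tA} = P · e^{tJ} · P⁻¹, and e^{tJ} can be computed block-by-block.

A has Jordan form
J =
  [-3,  1,  0]
  [ 0, -3,  1]
  [ 0,  0, -3]
(up to reordering of blocks).

Per-block formulas:
  For a 3×3 Jordan block J_3(-3): exp(t · J_3(-3)) = e^(-3t)·(I + t·N + (t^2/2)·N^2), where N is the 3×3 nilpotent shift.

After assembling e^{tJ} and conjugating by P, we get:

e^{tA} =
  [-6*t^2*exp(-3*t) + exp(-3*t), 3*t*exp(-3*t), 9*t^2*exp(-3*t)/2 - 6*t*exp(-3*t)]
  [-16*t^2*exp(-3*t) - 4*t*exp(-3*t), 8*t*exp(-3*t) + exp(-3*t), 12*t^2*exp(-3*t) - 13*t*exp(-3*t)]
  [-8*t^2*exp(-3*t), 4*t*exp(-3*t), 6*t^2*exp(-3*t) - 8*t*exp(-3*t) + exp(-3*t)]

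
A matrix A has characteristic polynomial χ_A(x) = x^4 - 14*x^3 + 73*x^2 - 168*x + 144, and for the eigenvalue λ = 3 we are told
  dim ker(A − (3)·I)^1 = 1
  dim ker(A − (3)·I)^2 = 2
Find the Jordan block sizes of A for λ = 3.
Block sizes for λ = 3: [2]

From the dimensions of kernels of powers, the number of Jordan blocks of size at least j is d_j − d_{j−1} where d_j = dim ker(N^j) (with d_0 = 0). Computing the differences gives [1, 1].
The number of blocks of size exactly k is (#blocks of size ≥ k) − (#blocks of size ≥ k + 1), so the partition is: 1 block(s) of size 2.
In nonincreasing order the block sizes are [2].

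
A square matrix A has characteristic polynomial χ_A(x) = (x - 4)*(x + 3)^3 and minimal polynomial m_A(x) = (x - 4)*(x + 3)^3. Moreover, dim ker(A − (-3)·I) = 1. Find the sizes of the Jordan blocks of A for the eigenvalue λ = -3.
Block sizes for λ = -3: [3]

Step 1 — from the characteristic polynomial, algebraic multiplicity of λ = -3 is 3. From dim ker(A − (-3)·I) = 1, there are exactly 1 Jordan blocks for λ = -3.
Step 2 — from the minimal polynomial, the factor (x + 3)^3 tells us the largest block for λ = -3 has size 3.
Step 3 — with total size 3, 1 blocks, and largest block 3, the block sizes (in nonincreasing order) are [3].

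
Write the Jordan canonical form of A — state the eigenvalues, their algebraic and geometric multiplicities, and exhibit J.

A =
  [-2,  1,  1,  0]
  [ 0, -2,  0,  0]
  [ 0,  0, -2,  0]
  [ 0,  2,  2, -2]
J_2(-2) ⊕ J_1(-2) ⊕ J_1(-2)

The characteristic polynomial is
  det(x·I − A) = x^4 + 8*x^3 + 24*x^2 + 32*x + 16 = (x + 2)^4

Eigenvalues and multiplicities (the geometric multiplicity of λ is n − rank(A − λI), which equals the number of Jordan blocks for λ):
  λ = -2: algebraic multiplicity = 4, geometric multiplicity = 3

Determining the block sizes for each eigenvalue:
  λ = -2: 3 blocks summing to 4 forces exactly one block of size 2 and the rest size 1 → block sizes [2, 1, 1]

Assembling the blocks gives a Jordan form
J =
  [-2,  1,  0,  0]
  [ 0, -2,  0,  0]
  [ 0,  0, -2,  0]
  [ 0,  0,  0, -2]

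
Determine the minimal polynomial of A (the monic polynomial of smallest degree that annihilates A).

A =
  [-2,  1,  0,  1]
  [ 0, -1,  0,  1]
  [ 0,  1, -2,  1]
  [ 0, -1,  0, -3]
x^2 + 4*x + 4

The characteristic polynomial is χ_A(x) = (x + 2)^4, so the eigenvalues are known. The minimal polynomial is
  m_A(x) = Π_λ (x − λ)^{k_λ}
where k_λ is the size of the *largest* Jordan block for λ (equivalently, the smallest k with (A − λI)^k v = 0 for every generalised eigenvector v of λ).

  λ = -2: largest Jordan block has size 2, contributing (x + 2)^2

So m_A(x) = (x + 2)^2 = x^2 + 4*x + 4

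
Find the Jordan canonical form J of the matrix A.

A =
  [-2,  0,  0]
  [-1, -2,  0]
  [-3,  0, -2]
J_2(-2) ⊕ J_1(-2)

The characteristic polynomial is
  det(x·I − A) = x^3 + 6*x^2 + 12*x + 8 = (x + 2)^3

Eigenvalues and multiplicities (the geometric multiplicity of λ is n − rank(A − λI), which equals the number of Jordan blocks for λ):
  λ = -2: algebraic multiplicity = 3, geometric multiplicity = 2

Determining the block sizes for each eigenvalue:
  λ = -2: 2 blocks summing to 3 forces exactly one block of size 2 and the rest size 1 → block sizes [2, 1]

Assembling the blocks gives a Jordan form
J =
  [-2,  1,  0]
  [ 0, -2,  0]
  [ 0,  0, -2]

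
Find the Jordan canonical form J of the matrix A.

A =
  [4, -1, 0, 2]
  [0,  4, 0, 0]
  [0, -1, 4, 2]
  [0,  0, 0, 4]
J_2(4) ⊕ J_1(4) ⊕ J_1(4)

The characteristic polynomial is
  det(x·I − A) = x^4 - 16*x^3 + 96*x^2 - 256*x + 256 = (x - 4)^4

Eigenvalues and multiplicities (the geometric multiplicity of λ is n − rank(A − λI), which equals the number of Jordan blocks for λ):
  λ = 4: algebraic multiplicity = 4, geometric multiplicity = 3

Determining the block sizes for each eigenvalue:
  λ = 4: 3 blocks summing to 4 forces exactly one block of size 2 and the rest size 1 → block sizes [2, 1, 1]

Assembling the blocks gives a Jordan form
J =
  [4, 1, 0, 0]
  [0, 4, 0, 0]
  [0, 0, 4, 0]
  [0, 0, 0, 4]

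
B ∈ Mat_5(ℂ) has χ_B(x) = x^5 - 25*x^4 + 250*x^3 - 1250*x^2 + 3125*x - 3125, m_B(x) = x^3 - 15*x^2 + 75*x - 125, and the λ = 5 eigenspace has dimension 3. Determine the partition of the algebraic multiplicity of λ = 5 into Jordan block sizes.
Block sizes for λ = 5: [3, 1, 1]

Step 1 — from the characteristic polynomial, algebraic multiplicity of λ = 5 is 5. From dim ker(B − (5)·I) = 3, there are exactly 3 Jordan blocks for λ = 5.
Step 2 — from the minimal polynomial, the factor (x − 5)^3 tells us the largest block for λ = 5 has size 3.
Step 3 — with total size 5, 3 blocks, and largest block 3, the block sizes (in nonincreasing order) are [3, 1, 1].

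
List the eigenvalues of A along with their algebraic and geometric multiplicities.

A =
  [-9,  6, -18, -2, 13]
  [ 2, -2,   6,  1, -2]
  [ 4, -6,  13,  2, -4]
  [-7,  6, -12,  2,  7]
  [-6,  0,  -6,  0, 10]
λ = 1: alg = 2, geom = 2; λ = 4: alg = 3, geom = 2

Step 1 — factor the characteristic polynomial to read off the algebraic multiplicities:
  χ_A(x) = (x - 4)^3*(x - 1)^2

Step 2 — compute geometric multiplicities via the rank-nullity identity g(λ) = n − rank(A − λI):
  rank(A − (1)·I) = 3, so dim ker(A − (1)·I) = n − 3 = 2
  rank(A − (4)·I) = 3, so dim ker(A − (4)·I) = n − 3 = 2

Summary:
  λ = 1: algebraic multiplicity = 2, geometric multiplicity = 2
  λ = 4: algebraic multiplicity = 3, geometric multiplicity = 2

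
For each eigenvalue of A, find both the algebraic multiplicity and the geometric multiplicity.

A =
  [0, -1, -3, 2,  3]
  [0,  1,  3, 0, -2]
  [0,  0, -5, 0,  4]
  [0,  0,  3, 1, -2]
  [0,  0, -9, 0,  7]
λ = 0: alg = 1, geom = 1; λ = 1: alg = 4, geom = 3

Step 1 — factor the characteristic polynomial to read off the algebraic multiplicities:
  χ_A(x) = x*(x - 1)^4

Step 2 — compute geometric multiplicities via the rank-nullity identity g(λ) = n − rank(A − λI):
  rank(A − (0)·I) = 4, so dim ker(A − (0)·I) = n − 4 = 1
  rank(A − (1)·I) = 2, so dim ker(A − (1)·I) = n − 2 = 3

Summary:
  λ = 0: algebraic multiplicity = 1, geometric multiplicity = 1
  λ = 1: algebraic multiplicity = 4, geometric multiplicity = 3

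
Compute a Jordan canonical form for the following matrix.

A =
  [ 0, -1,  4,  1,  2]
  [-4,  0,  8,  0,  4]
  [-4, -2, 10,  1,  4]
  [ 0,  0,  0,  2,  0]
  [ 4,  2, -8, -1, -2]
J_2(2) ⊕ J_2(2) ⊕ J_1(2)

The characteristic polynomial is
  det(x·I − A) = x^5 - 10*x^4 + 40*x^3 - 80*x^2 + 80*x - 32 = (x - 2)^5

Eigenvalues and multiplicities (the geometric multiplicity of λ is n − rank(A − λI), which equals the number of Jordan blocks for λ):
  λ = 2: algebraic multiplicity = 5, geometric multiplicity = 3

Determining the block sizes for each eigenvalue:
  λ = 2: with am = 5 and gm = 3, the partition is not yet determined (e.g. several partitions of 5 into 3 parts exist). Let N = A − (2)·I. Computing rank(N^1) = 2, rank(N^2) = 0; the number of blocks of size ≥ j is rank(N^{j−1}) − rank(N^j), giving [3, 2]. So we have 2 block(s) of size 2, 1 block(s) of size 1 → block sizes [2, 2, 1]

Assembling the blocks gives a Jordan form
J =
  [2, 1, 0, 0, 0]
  [0, 2, 0, 0, 0]
  [0, 0, 2, 1, 0]
  [0, 0, 0, 2, 0]
  [0, 0, 0, 0, 2]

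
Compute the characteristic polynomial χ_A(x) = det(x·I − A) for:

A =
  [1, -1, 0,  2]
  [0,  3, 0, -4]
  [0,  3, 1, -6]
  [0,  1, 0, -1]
x^4 - 4*x^3 + 6*x^2 - 4*x + 1

Expanding det(x·I − A) (e.g. by cofactor expansion or by noting that A is similar to its Jordan form J, which has the same characteristic polynomial as A) gives
  χ_A(x) = x^4 - 4*x^3 + 6*x^2 - 4*x + 1
which factors as (x - 1)^4. The eigenvalues (with algebraic multiplicities) are λ = 1 with multiplicity 4.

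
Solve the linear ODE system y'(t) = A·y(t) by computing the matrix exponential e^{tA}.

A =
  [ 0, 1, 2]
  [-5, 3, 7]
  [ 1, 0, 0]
e^{tA} =
  [-t^2*exp(t) - t*exp(t) + exp(t), t^2*exp(t)/2 + t*exp(t), 3*t^2*exp(t)/2 + 2*t*exp(t)]
  [t^2*exp(t) - 5*t*exp(t), -t^2*exp(t)/2 + 2*t*exp(t) + exp(t), -3*t^2*exp(t)/2 + 7*t*exp(t)]
  [-t^2*exp(t) + t*exp(t), t^2*exp(t)/2, 3*t^2*exp(t)/2 - t*exp(t) + exp(t)]

Strategy: write A = P · J · P⁻¹ where J is a Jordan canonical form, so e^{tA} = P · e^{tJ} · P⁻¹, and e^{tJ} can be computed block-by-block.

A has Jordan form
J =
  [1, 1, 0]
  [0, 1, 1]
  [0, 0, 1]
(up to reordering of blocks).

Per-block formulas:
  For a 3×3 Jordan block J_3(1): exp(t · J_3(1)) = e^(1t)·(I + t·N + (t^2/2)·N^2), where N is the 3×3 nilpotent shift.

After assembling e^{tJ} and conjugating by P, we get:

e^{tA} =
  [-t^2*exp(t) - t*exp(t) + exp(t), t^2*exp(t)/2 + t*exp(t), 3*t^2*exp(t)/2 + 2*t*exp(t)]
  [t^2*exp(t) - 5*t*exp(t), -t^2*exp(t)/2 + 2*t*exp(t) + exp(t), -3*t^2*exp(t)/2 + 7*t*exp(t)]
  [-t^2*exp(t) + t*exp(t), t^2*exp(t)/2, 3*t^2*exp(t)/2 - t*exp(t) + exp(t)]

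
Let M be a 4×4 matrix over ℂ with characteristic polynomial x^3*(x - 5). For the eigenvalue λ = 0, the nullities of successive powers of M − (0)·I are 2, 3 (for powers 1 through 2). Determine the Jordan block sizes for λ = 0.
Block sizes for λ = 0: [2, 1]

From the dimensions of kernels of powers, the number of Jordan blocks of size at least j is d_j − d_{j−1} where d_j = dim ker(N^j) (with d_0 = 0). Computing the differences gives [2, 1].
The number of blocks of size exactly k is (#blocks of size ≥ k) − (#blocks of size ≥ k + 1), so the partition is: 1 block(s) of size 1, 1 block(s) of size 2.
In nonincreasing order the block sizes are [2, 1].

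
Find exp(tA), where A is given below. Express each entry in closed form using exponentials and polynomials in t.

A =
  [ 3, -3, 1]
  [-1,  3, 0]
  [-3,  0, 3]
e^{tA} =
  [exp(3*t), -3*t*exp(3*t), t*exp(3*t)]
  [-t*exp(3*t), 3*t^2*exp(3*t)/2 + exp(3*t), -t^2*exp(3*t)/2]
  [-3*t*exp(3*t), 9*t^2*exp(3*t)/2, -3*t^2*exp(3*t)/2 + exp(3*t)]

Strategy: write A = P · J · P⁻¹ where J is a Jordan canonical form, so e^{tA} = P · e^{tJ} · P⁻¹, and e^{tJ} can be computed block-by-block.

A has Jordan form
J =
  [3, 1, 0]
  [0, 3, 1]
  [0, 0, 3]
(up to reordering of blocks).

Per-block formulas:
  For a 3×3 Jordan block J_3(3): exp(t · J_3(3)) = e^(3t)·(I + t·N + (t^2/2)·N^2), where N is the 3×3 nilpotent shift.

After assembling e^{tJ} and conjugating by P, we get:

e^{tA} =
  [exp(3*t), -3*t*exp(3*t), t*exp(3*t)]
  [-t*exp(3*t), 3*t^2*exp(3*t)/2 + exp(3*t), -t^2*exp(3*t)/2]
  [-3*t*exp(3*t), 9*t^2*exp(3*t)/2, -3*t^2*exp(3*t)/2 + exp(3*t)]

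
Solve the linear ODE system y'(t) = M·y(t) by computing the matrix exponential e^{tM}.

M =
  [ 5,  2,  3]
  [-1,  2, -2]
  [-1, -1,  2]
e^{tM} =
  [-t^2*exp(3*t)/2 + 2*t*exp(3*t) + exp(3*t), -t^2*exp(3*t)/2 + 2*t*exp(3*t), -t^2*exp(3*t)/2 + 3*t*exp(3*t)]
  [t^2*exp(3*t)/2 - t*exp(3*t), t^2*exp(3*t)/2 - t*exp(3*t) + exp(3*t), t^2*exp(3*t)/2 - 2*t*exp(3*t)]
  [-t*exp(3*t), -t*exp(3*t), -t*exp(3*t) + exp(3*t)]

Strategy: write M = P · J · P⁻¹ where J is a Jordan canonical form, so e^{tM} = P · e^{tJ} · P⁻¹, and e^{tJ} can be computed block-by-block.

M has Jordan form
J =
  [3, 1, 0]
  [0, 3, 1]
  [0, 0, 3]
(up to reordering of blocks).

Per-block formulas:
  For a 3×3 Jordan block J_3(3): exp(t · J_3(3)) = e^(3t)·(I + t·N + (t^2/2)·N^2), where N is the 3×3 nilpotent shift.

After assembling e^{tJ} and conjugating by P, we get:

e^{tM} =
  [-t^2*exp(3*t)/2 + 2*t*exp(3*t) + exp(3*t), -t^2*exp(3*t)/2 + 2*t*exp(3*t), -t^2*exp(3*t)/2 + 3*t*exp(3*t)]
  [t^2*exp(3*t)/2 - t*exp(3*t), t^2*exp(3*t)/2 - t*exp(3*t) + exp(3*t), t^2*exp(3*t)/2 - 2*t*exp(3*t)]
  [-t*exp(3*t), -t*exp(3*t), -t*exp(3*t) + exp(3*t)]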